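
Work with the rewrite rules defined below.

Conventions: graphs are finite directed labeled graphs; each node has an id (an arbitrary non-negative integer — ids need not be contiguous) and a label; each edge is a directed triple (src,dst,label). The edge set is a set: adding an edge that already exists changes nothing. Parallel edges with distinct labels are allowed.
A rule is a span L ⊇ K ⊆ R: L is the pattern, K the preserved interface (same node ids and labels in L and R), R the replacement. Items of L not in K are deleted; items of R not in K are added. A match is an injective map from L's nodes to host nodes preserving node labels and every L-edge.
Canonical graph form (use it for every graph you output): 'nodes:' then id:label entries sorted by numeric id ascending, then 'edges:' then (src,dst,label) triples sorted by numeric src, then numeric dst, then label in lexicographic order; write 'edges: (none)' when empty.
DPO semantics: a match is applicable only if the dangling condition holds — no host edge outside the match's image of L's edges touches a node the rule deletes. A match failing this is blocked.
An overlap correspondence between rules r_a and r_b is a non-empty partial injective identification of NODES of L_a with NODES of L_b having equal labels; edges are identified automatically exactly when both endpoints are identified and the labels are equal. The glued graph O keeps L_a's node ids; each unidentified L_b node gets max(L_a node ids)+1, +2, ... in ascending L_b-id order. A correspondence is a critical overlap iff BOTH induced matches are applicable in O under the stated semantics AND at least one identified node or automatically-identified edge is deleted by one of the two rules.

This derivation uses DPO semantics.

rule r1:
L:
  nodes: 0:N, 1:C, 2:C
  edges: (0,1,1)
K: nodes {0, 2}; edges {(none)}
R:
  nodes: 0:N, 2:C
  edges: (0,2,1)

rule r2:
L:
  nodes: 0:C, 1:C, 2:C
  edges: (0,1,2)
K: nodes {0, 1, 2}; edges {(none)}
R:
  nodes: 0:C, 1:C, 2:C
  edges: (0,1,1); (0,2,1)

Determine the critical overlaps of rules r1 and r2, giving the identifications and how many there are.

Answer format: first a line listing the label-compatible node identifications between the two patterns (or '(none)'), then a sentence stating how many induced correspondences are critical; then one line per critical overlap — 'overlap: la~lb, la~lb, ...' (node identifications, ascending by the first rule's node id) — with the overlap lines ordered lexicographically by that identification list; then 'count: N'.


label-compatible node identifications between L(r1) and L(r2): 1~0, 1~1, 1~2, 2~0, 2~1, 2~2
3 of the induced correspondences are critical overlaps of r1 and r2.
overlap: 1~2
overlap: 1~2, 2~0
overlap: 1~2, 2~1
count: 3


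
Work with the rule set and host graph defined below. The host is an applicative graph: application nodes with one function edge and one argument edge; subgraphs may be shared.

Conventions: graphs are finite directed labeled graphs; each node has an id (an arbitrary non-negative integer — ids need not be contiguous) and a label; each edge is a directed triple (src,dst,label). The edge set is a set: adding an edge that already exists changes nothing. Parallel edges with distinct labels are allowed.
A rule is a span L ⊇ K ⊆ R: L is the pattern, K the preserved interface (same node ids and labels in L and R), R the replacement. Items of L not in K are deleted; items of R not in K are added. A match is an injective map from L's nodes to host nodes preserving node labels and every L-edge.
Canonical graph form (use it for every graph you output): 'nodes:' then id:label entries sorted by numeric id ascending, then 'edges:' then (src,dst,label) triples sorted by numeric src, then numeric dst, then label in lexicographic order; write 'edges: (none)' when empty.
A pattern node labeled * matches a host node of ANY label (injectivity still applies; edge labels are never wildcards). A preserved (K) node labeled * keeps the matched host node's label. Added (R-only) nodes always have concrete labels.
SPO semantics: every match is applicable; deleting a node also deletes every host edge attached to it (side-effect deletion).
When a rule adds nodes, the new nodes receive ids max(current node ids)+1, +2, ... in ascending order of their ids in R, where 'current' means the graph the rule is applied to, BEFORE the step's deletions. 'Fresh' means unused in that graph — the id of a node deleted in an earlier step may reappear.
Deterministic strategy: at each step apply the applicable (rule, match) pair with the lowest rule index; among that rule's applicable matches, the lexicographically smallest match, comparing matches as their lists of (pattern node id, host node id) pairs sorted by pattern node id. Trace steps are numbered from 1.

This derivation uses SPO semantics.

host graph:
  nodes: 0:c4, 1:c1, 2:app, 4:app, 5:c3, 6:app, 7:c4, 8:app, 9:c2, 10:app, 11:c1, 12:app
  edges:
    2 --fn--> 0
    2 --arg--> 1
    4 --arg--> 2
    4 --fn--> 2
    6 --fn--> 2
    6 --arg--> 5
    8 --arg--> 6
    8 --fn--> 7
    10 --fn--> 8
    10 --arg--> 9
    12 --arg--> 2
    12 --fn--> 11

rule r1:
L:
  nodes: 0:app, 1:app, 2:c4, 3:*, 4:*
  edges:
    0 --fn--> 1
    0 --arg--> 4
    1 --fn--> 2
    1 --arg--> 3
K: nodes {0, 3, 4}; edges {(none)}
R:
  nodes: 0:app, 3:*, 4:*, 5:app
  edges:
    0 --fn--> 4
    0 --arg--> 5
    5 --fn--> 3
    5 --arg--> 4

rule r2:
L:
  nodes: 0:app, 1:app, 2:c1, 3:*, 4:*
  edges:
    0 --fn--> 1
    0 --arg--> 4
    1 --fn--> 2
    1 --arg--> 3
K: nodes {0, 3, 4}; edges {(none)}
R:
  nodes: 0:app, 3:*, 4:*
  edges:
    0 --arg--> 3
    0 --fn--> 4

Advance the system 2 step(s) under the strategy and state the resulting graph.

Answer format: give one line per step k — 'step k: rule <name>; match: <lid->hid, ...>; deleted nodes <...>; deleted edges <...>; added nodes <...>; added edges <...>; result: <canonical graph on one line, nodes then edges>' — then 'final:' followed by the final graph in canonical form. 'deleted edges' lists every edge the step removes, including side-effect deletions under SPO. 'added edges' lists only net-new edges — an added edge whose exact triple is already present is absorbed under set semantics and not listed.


step 1: rule r1; match: 0->6, 1->2, 2->0, 3->1, 4->5; deleted nodes 0, 2; deleted edges (2,0,fn); (2,1,arg); (4,2,arg); (4,2,fn); (6,2,fn); (6,5,arg); (12,2,arg); added nodes 13; added edges (6,5,fn); (6,13,arg); (13,1,fn); (13,5,arg); result: nodes: 1:c1, 4:app, 5:c3, 6:app, 7:c4, 8:app, 9:c2, 10:app, 11:c1, 12:app, 13:app edges: (6,5,fn); (6,13,arg); (8,6,arg); (8,7,fn); (10,8,fn); (10,9,arg); (12,11,fn); (13,1,fn); (13,5,arg)
step 2: rule r1; match: 0->10, 1->8, 2->7, 3->6, 4->9; deleted nodes 7, 8; deleted edges (8,6,arg); (8,7,fn); (10,8,fn); (10,9,arg); added nodes 14; added edges (10,9,fn); (10,14,arg); (14,6,fn); (14,9,arg); result: nodes: 1:c1, 4:app, 5:c3, 6:app, 9:c2, 10:app, 11:c1, 12:app, 13:app, 14:app edges: (6,5,fn); (6,13,arg); (10,9,fn); (10,14,arg); (12,11,fn); (13,1,fn); (13,5,arg); (14,6,fn); (14,9,arg)
final:
nodes: 1:c1, 4:app, 5:c3, 6:app, 9:c2, 10:app, 11:c1, 12:app, 13:app, 14:app
edges: (6,5,fn); (6,13,arg); (10,9,fn); (10,14,arg); (12,11,fn); (13,1,fn); (13,5,arg); (14,6,fn); (14,9,arg)


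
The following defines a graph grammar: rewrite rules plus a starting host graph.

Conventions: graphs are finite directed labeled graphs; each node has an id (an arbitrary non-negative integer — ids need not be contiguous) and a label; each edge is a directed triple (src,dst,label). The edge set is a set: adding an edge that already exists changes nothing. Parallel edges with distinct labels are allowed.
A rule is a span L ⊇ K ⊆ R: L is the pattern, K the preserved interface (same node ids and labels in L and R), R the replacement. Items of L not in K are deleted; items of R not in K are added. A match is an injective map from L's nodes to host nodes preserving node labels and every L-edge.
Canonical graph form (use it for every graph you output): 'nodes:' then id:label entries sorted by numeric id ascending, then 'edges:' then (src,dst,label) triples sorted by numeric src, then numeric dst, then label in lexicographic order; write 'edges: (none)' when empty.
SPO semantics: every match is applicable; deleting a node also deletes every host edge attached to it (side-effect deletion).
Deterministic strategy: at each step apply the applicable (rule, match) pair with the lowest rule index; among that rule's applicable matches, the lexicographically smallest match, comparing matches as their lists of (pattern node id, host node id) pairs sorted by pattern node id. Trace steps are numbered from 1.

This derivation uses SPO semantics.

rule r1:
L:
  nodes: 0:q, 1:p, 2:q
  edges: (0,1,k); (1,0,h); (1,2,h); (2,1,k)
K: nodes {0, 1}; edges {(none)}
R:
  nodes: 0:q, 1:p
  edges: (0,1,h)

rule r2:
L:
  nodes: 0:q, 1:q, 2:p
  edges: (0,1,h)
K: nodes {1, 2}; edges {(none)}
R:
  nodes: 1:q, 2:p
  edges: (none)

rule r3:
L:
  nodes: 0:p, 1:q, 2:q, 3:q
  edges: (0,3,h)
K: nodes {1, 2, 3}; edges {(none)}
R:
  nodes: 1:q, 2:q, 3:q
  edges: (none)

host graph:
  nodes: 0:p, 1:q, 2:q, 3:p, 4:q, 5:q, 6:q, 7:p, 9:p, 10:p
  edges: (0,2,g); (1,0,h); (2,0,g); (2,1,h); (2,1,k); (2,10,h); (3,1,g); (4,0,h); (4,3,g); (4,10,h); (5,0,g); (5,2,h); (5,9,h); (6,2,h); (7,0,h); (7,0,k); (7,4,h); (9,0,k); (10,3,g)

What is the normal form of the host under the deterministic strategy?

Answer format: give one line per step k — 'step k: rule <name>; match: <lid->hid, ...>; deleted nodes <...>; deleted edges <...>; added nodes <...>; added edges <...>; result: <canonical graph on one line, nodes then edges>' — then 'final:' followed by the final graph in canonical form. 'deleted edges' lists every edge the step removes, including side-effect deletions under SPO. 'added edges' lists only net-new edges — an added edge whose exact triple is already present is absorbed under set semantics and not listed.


step 1: rule r2; match: 0->2, 1->1, 2->0; deleted nodes 2; deleted edges (0,2,g); (2,0,g); (2,1,h); (2,1,k); (2,10,h); (5,2,h); (6,2,h); added nodes (none); added edges (none); result: nodes: 0:p, 1:q, 3:p, 4:q, 5:q, 6:q, 7:p, 9:p, 10:p edges: (1,0,h); (3,1,g); (4,0,h); (4,3,g); (4,10,h); (5,0,g); (5,9,h); (7,0,h); (7,0,k); (7,4,h); (9,0,k); (10,3,g)
step 2: rule r3; match: 0->7, 1->1, 2->5, 3->4; deleted nodes 7; deleted edges (7,0,h); (7,0,k); (7,4,h); added nodes (none); added edges (none); result: nodes: 0:p, 1:q, 3:p, 4:q, 5:q, 6:q, 9:p, 10:p edges: (1,0,h); (3,1,g); (4,0,h); (4,3,g); (4,10,h); (5,0,g); (5,9,h); (9,0,k); (10,3,g)
final:
nodes: 0:p, 1:q, 3:p, 4:q, 5:q, 6:q, 9:p, 10:p
edges: (1,0,h); (3,1,g); (4,0,h); (4,3,g); (4,10,h); (5,0,g); (5,9,h); (9,0,k); (10,3,g)


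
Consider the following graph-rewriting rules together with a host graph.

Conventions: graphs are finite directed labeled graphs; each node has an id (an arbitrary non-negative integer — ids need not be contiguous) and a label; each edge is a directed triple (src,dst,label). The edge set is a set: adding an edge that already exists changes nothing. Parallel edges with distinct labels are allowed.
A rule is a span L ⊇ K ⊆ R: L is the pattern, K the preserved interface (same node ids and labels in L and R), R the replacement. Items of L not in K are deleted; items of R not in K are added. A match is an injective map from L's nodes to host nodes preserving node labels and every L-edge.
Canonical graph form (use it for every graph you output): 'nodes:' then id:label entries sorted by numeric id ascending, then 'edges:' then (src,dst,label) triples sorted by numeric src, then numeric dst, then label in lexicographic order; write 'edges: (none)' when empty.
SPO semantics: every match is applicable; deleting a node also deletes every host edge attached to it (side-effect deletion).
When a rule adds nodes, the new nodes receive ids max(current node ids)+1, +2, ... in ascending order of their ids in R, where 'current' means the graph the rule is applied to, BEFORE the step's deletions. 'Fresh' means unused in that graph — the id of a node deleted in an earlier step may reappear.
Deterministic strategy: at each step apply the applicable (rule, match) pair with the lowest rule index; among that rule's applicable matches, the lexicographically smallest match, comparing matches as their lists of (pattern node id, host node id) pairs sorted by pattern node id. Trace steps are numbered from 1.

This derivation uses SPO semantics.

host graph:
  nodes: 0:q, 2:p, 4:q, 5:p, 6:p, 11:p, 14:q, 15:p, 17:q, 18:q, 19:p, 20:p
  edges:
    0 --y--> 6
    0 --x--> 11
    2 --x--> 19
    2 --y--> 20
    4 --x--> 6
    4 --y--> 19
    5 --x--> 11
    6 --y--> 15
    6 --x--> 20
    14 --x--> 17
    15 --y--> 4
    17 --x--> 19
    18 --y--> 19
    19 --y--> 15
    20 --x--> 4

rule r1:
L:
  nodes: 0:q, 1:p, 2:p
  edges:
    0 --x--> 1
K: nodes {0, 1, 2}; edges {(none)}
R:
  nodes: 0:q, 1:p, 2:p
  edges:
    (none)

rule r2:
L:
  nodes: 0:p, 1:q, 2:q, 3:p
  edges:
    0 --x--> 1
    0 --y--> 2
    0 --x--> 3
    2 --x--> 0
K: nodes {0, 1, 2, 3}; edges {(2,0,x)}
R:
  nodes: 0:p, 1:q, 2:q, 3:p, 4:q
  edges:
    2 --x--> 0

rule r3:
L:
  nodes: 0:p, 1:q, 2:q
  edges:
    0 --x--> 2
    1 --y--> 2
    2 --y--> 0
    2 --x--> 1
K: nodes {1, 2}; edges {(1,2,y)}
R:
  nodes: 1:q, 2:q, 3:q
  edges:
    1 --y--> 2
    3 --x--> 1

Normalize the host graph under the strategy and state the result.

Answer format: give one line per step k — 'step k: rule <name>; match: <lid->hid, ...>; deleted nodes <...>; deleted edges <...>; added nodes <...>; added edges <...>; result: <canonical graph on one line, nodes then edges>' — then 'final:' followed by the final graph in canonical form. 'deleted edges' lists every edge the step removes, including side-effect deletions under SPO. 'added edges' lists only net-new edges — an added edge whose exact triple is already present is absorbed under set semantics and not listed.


step 1: rule r1; match: 0->0, 1->11, 2->2; deleted nodes (none); deleted edges (0,11,x); added nodes (none); added edges (none); result: nodes: 0:q, 2:p, 4:q, 5:p, 6:p, 11:p, 14:q, 15:p, 17:q, 18:q, 19:p, 20:p edges: (0,6,y); (2,19,x); (2,20,y); (4,6,x); (4,19,y); (5,11,x); (6,15,y); (6,20,x); (14,17,x); (15,4,y); (17,19,x); (18,19,y); (19,15,y); (20,4,x)
step 2: rule r1; match: 0->4, 1->6, 2->2; deleted nodes (none); deleted edges (4,6,x); added nodes (none); added edges (none); result: nodes: 0:q, 2:p, 4:q, 5:p, 6:p, 11:p, 14:q, 15:p, 17:q, 18:q, 19:p, 20:p edges: (0,6,y); (2,19,x); (2,20,y); (4,19,y); (5,11,x); (6,15,y); (6,20,x); (14,17,x); (15,4,y); (17,19,x); (18,19,y); (19,15,y); (20,4,x)
step 3: rule r1; match: 0->17, 1->19, 2->2; deleted nodes (none); deleted edges (17,19,x); added nodes (none); added edges (none); result: nodes: 0:q, 2:p, 4:q, 5:p, 6:p, 11:p, 14:q, 15:p, 17:q, 18:q, 19:p, 20:p edges: (0,6,y); (2,19,x); (2,20,y); (4,19,y); (5,11,x); (6,15,y); (6,20,x); (14,17,x); (15,4,y); (18,19,y); (19,15,y); (20,4,x)
final:
nodes: 0:q, 2:p, 4:q, 5:p, 6:p, 11:p, 14:q, 15:p, 17:q, 18:q, 19:p, 20:p
edges: (0,6,y); (2,19,x); (2,20,y); (4,19,y); (5,11,x); (6,15,y); (6,20,x); (14,17,x); (15,4,y); (18,19,y); (19,15,y); (20,4,x)


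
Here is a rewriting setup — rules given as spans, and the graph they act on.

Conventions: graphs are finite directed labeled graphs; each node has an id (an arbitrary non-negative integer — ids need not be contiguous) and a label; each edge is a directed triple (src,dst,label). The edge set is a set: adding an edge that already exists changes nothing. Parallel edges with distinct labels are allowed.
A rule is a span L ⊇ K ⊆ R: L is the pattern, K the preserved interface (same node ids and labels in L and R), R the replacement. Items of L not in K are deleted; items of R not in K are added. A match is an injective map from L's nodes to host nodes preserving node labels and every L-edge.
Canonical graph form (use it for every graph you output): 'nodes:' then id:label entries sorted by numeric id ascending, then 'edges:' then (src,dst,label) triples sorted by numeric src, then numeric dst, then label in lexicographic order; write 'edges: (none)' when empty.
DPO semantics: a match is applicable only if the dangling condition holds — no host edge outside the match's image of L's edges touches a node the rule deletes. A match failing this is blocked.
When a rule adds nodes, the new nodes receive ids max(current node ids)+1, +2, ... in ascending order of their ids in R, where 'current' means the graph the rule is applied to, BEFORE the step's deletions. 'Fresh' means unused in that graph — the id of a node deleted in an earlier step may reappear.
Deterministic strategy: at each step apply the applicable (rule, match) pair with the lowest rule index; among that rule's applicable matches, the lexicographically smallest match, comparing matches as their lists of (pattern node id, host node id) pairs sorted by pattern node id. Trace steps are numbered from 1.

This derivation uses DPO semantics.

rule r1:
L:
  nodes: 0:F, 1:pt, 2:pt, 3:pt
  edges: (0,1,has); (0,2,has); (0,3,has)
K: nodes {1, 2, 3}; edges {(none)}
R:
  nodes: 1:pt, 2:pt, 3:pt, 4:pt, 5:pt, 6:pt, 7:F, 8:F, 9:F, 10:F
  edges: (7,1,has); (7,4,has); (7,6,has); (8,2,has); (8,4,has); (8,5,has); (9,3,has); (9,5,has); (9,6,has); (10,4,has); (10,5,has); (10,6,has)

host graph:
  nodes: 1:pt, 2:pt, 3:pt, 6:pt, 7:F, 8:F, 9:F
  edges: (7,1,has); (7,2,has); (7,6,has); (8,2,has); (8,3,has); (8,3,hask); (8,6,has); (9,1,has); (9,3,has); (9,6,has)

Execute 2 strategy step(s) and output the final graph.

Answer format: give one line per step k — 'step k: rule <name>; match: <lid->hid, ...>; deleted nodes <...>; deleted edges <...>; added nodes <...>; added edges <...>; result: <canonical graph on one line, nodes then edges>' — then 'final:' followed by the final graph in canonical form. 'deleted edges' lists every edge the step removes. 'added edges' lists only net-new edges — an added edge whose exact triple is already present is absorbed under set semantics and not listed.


step 1: rule r1; match: 0->7, 1->1, 2->2, 3->6; deleted nodes 7; deleted edges (7,1,has); (7,2,has); (7,6,has); added nodes 10, 11, 12, 13, 14, 15, 16; added edges (13,1,has); (13,10,has); (13,12,has); (14,2,has); (14,10,has); (14,11,has); (15,6,has); (15,11,has); (15,12,has); (16,10,has); (16,11,has); (16,12,has); result: nodes: 1:pt, 2:pt, 3:pt, 6:pt, 8:F, 9:F, 10:pt, 11:pt, 12:pt, 13:F, 14:F, 15:F, 16:F edges: (8,2,has); (8,3,has); (8,3,hask); (8,6,has); (9,1,has); (9,3,has); (9,6,has); (13,1,has); (13,10,has); (13,12,has); (14,2,has); (14,10,has); (14,11,has); (15,6,has); (15,11,has); (15,12,has); (16,10,has); (16,11,has); (16,12,has)
step 2: rule r1; match: 0->9, 1->1, 2->3, 3->6; deleted nodes 9; deleted edges (9,1,has); (9,3,has); (9,6,has); added nodes 17, 18, 19, 20, 21, 22, 23; added edges (20,1,has); (20,17,has); (20,19,has); (21,3,has); (21,17,has); (21,18,has); (22,6,has); (22,18,has); (22,19,has); (23,17,has); (23,18,has); (23,19,has); result: nodes: 1:pt, 2:pt, 3:pt, 6:pt, 8:F, 10:pt, 11:pt, 12:pt, 13:F, 14:F, 15:F, 16:F, 17:pt, 18:pt, 19:pt, 20:F, 21:F, 22:F, 23:F edges: (8,2,has); (8,3,has); (8,3,hask); (8,6,has); (13,1,has); (13,10,has); (13,12,has); (14,2,has); (14,10,has); (14,11,has); (15,6,has); (15,11,has); (15,12,has); (16,10,has); (16,11,has); (16,12,has); (20,1,has); (20,17,has); (20,19,has); (21,3,has); (21,17,has); (21,18,has); (22,6,has); (22,18,has); (22,19,has); (23,17,has); (23,18,has); (23,19,has)
final:
nodes: 1:pt, 2:pt, 3:pt, 6:pt, 8:F, 10:pt, 11:pt, 12:pt, 13:F, 14:F, 15:F, 16:F, 17:pt, 18:pt, 19:pt, 20:F, 21:F, 22:F, 23:F
edges: (8,2,has); (8,3,has); (8,3,hask); (8,6,has); (13,1,has); (13,10,has); (13,12,has); (14,2,has); (14,10,has); (14,11,has); (15,6,has); (15,11,has); (15,12,has); (16,10,has); (16,11,has); (16,12,has); (20,1,has); (20,17,has); (20,19,has); (21,3,has); (21,17,has); (21,18,has); (22,6,has); (22,18,has); (22,19,has); (23,17,has); (23,18,has); (23,19,has)


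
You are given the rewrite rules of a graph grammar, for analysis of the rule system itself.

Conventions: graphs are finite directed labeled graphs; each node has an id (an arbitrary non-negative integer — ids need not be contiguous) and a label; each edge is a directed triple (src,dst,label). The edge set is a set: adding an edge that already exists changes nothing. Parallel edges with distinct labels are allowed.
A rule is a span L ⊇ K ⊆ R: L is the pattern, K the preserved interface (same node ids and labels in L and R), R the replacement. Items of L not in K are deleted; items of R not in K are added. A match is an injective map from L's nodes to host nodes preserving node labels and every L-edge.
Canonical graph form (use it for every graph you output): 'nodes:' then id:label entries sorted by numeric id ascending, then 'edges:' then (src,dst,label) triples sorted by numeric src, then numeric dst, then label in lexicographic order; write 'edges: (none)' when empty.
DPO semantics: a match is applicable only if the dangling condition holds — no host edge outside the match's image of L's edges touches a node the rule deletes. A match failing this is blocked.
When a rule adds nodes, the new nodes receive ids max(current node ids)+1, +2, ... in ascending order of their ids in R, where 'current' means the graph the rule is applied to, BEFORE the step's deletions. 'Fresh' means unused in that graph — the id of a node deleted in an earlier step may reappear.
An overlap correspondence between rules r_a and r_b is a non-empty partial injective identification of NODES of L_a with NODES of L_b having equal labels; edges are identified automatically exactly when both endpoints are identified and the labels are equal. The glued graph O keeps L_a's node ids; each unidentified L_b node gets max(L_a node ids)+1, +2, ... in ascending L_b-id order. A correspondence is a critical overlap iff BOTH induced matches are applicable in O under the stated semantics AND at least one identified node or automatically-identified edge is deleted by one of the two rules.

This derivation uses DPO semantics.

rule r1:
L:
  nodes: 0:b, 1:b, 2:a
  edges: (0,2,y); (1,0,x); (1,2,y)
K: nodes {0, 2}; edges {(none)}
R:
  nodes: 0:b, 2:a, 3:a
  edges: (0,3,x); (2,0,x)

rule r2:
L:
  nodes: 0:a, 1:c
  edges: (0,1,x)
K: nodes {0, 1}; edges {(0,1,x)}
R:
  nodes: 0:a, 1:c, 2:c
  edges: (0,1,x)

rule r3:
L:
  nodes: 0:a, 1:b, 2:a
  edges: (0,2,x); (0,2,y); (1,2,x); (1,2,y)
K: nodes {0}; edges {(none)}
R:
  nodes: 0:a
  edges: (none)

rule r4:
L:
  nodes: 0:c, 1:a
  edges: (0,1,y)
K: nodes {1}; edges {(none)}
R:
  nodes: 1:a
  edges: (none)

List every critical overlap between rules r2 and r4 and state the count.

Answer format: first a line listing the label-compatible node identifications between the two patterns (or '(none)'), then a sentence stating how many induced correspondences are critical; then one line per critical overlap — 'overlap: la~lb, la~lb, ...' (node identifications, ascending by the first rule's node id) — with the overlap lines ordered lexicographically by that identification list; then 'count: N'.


label-compatible node identifications between L(r2) and L(r4): 0~1, 1~0
0 of the induced correspondences are critical overlaps of r2 and r4.
count: 0


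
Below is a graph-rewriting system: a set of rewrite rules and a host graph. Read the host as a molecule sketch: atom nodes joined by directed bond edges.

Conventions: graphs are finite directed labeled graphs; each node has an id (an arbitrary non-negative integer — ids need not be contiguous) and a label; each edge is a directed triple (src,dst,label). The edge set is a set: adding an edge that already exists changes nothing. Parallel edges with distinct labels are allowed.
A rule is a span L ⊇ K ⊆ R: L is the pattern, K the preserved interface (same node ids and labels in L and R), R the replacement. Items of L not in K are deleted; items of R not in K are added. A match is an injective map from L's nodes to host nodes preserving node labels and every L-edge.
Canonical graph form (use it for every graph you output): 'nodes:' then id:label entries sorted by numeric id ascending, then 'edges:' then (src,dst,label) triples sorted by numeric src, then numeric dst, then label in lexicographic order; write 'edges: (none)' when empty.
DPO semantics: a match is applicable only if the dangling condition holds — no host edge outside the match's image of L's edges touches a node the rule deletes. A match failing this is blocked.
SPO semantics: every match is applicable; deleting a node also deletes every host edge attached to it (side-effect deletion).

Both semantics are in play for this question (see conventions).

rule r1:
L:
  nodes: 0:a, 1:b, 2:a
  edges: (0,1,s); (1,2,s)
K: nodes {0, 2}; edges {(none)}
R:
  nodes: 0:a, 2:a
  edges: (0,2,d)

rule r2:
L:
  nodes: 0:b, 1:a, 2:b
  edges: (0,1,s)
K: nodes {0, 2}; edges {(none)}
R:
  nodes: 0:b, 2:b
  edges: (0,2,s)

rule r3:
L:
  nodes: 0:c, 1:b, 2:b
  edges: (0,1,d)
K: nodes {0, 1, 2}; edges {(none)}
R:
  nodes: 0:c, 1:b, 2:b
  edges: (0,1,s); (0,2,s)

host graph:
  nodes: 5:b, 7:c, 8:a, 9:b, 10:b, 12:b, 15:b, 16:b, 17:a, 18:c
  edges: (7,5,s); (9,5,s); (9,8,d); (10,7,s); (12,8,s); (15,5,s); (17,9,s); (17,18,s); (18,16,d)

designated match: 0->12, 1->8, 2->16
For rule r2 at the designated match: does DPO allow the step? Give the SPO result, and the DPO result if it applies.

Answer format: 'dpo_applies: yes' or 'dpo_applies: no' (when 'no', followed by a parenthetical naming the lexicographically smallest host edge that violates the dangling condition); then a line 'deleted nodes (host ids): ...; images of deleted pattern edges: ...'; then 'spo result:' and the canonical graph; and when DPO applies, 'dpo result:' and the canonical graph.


dpo_applies: no
(the rule deletes node 8, which keeps host edge (9,8,d) outside the match image — the dangling condition fails, DPO blocks; SPO proceeds and side-deletes such edges)
deleted nodes (host ids): 8; images of deleted pattern edges: (12,8,s)
spo result:
nodes: 5:b, 7:c, 9:b, 10:b, 12:b, 15:b, 16:b, 17:a, 18:c
edges: (7,5,s); (9,5,s); (10,7,s); (12,16,s); (15,5,s); (17,9,s); (17,18,s); (18,16,d)


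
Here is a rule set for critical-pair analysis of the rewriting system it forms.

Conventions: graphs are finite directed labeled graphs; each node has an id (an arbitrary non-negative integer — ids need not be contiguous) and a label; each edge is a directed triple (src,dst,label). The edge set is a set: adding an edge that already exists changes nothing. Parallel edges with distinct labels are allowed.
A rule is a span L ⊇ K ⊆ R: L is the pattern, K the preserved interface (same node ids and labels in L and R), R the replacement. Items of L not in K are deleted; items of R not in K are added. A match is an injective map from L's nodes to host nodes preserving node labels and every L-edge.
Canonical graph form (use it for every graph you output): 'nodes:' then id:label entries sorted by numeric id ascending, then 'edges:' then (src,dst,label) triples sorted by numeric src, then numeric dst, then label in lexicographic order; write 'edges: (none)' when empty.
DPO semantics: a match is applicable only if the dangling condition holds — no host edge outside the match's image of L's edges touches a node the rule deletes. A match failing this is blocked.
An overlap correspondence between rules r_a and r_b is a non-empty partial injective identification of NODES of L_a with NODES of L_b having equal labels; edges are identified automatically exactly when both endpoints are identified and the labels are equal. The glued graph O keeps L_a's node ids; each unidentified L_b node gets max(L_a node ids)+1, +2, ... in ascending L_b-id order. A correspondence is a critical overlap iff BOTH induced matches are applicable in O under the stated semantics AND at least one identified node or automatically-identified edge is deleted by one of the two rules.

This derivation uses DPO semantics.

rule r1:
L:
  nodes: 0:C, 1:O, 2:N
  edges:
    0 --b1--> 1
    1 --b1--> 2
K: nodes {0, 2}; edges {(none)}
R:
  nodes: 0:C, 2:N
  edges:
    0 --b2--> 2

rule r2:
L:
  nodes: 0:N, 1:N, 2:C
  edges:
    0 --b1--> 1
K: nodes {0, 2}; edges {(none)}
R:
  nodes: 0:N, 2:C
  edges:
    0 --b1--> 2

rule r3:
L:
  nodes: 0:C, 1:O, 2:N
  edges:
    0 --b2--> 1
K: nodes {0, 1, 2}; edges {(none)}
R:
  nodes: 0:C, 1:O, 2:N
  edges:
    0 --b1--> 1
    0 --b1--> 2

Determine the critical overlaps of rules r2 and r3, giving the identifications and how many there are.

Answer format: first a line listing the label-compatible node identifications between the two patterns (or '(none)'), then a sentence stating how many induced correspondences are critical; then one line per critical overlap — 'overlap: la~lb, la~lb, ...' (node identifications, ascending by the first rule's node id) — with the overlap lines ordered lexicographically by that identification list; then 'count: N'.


label-compatible node identifications between L(r2) and L(r3): 0~2, 1~2, 2~0
2 of the induced correspondences are critical overlaps of r2 and r3.
overlap: 1~2
overlap: 1~2, 2~0
count: 2


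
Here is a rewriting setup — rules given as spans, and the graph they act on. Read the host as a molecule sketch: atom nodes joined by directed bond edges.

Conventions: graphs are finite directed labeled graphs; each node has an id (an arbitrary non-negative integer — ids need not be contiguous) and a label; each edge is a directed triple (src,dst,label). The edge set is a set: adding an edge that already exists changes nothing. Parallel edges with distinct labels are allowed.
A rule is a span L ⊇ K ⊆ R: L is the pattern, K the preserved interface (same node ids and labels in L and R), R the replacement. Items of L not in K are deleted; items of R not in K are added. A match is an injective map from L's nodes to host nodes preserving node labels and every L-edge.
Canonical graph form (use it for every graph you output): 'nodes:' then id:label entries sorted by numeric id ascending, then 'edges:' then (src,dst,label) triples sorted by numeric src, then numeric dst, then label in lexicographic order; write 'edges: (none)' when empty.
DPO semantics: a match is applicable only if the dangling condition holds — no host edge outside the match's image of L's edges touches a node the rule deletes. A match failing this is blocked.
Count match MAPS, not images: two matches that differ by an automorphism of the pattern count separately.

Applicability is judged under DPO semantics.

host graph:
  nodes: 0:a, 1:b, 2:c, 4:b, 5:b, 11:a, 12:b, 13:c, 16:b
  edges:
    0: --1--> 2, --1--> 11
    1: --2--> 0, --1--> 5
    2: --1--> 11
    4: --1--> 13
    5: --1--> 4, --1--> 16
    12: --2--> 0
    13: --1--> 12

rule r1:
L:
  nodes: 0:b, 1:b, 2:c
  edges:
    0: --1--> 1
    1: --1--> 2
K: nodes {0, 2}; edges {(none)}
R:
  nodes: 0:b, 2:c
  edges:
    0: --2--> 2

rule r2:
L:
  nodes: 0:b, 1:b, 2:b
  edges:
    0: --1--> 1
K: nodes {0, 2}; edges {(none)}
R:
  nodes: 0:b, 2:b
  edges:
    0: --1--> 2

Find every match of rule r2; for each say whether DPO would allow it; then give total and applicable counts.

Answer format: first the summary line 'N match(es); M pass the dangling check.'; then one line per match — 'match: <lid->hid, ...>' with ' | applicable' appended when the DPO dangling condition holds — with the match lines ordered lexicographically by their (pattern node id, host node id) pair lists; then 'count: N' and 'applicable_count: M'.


9 match(es); 3 pass the dangling check.
match: 0->1, 1->5, 2->4
match: 0->1, 1->5, 2->12
match: 0->1, 1->5, 2->16
match: 0->5, 1->4, 2->1
match: 0->5, 1->4, 2->12
match: 0->5, 1->4, 2->16
match: 0->5, 1->16, 2->1 | applicable
match: 0->5, 1->16, 2->4 | applicable
match: 0->5, 1->16, 2->12 | applicable
count: 9
applicable_count: 3


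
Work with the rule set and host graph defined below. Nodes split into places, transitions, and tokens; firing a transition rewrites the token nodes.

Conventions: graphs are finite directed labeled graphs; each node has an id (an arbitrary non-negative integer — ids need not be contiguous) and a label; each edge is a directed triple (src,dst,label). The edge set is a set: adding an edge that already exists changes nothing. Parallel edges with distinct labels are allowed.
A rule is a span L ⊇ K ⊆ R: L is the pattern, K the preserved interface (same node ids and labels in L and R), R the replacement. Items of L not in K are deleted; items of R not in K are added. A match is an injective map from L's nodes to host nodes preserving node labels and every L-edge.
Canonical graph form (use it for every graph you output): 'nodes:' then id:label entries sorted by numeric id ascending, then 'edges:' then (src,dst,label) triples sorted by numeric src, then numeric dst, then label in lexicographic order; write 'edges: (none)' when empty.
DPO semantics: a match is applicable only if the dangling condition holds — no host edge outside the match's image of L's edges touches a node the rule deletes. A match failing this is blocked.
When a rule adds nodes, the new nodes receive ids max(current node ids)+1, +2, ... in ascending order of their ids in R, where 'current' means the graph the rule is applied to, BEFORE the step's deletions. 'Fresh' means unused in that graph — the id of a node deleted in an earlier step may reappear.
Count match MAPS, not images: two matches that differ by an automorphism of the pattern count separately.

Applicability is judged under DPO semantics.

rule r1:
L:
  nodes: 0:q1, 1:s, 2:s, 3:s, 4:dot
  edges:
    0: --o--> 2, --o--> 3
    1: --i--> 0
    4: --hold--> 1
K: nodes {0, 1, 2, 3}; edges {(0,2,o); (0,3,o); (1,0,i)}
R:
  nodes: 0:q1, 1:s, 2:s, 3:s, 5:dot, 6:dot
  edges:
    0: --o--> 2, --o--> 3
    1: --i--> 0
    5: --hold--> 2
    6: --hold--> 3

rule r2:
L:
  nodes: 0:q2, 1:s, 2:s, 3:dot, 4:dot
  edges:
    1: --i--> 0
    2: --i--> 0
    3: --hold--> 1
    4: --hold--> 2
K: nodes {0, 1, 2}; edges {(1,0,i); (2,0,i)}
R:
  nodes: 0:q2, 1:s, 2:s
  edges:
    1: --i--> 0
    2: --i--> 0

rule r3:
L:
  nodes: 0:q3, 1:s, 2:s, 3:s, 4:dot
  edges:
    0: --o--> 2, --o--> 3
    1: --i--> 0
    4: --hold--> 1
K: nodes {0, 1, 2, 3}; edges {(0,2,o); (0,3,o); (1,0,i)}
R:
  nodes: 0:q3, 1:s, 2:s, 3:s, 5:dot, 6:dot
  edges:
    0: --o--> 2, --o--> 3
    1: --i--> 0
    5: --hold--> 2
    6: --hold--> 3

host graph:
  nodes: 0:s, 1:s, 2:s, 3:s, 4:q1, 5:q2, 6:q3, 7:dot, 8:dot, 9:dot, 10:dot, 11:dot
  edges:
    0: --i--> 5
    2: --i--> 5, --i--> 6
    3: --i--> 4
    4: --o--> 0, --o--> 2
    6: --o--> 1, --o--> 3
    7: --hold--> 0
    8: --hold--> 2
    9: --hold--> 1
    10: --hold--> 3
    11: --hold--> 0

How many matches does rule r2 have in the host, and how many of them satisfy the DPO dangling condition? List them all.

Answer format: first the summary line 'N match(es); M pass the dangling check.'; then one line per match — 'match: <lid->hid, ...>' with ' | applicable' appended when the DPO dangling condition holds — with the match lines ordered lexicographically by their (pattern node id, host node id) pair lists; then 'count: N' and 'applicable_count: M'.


4 match(es); 4 pass the dangling check.
match: 0->5, 1->0, 2->2, 3->7, 4->8 | applicable
match: 0->5, 1->0, 2->2, 3->11, 4->8 | applicable
match: 0->5, 1->2, 2->0, 3->8, 4->7 | applicable
match: 0->5, 1->2, 2->0, 3->8, 4->11 | applicable
count: 4
applicable_count: 4


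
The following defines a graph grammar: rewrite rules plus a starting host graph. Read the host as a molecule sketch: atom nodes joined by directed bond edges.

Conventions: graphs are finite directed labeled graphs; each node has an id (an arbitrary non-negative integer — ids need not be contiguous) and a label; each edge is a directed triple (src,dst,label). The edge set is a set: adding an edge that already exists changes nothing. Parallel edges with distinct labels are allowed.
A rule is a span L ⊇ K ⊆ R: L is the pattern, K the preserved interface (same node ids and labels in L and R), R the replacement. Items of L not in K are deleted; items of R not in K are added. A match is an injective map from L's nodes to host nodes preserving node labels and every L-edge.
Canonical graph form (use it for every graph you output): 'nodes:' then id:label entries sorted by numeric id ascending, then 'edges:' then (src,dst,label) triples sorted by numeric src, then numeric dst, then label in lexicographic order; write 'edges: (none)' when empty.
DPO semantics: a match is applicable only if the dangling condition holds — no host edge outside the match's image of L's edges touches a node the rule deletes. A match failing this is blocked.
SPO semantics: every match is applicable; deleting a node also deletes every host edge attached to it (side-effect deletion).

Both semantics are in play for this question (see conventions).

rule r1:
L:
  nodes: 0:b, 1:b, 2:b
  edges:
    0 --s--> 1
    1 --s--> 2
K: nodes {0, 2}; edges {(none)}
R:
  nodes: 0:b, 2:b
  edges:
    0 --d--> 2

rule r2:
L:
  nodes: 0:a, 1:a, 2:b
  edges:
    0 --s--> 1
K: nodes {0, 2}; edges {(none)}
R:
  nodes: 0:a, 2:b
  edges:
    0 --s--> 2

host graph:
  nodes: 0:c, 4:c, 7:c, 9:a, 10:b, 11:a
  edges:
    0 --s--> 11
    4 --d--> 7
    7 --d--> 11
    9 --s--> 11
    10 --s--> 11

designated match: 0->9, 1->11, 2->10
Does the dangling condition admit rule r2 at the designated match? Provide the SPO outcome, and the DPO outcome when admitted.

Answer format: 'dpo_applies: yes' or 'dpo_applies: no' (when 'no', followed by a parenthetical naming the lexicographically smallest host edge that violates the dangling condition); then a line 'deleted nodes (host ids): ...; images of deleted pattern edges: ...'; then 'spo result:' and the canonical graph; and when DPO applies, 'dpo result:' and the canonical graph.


dpo_applies: no
(the rule deletes node 11, which keeps host edge (0,11,s) outside the match image — the dangling condition fails, DPO blocks; SPO proceeds and side-deletes such edges)
deleted nodes (host ids): 11; images of deleted pattern edges: (9,11,s)
spo result:
nodes: 0:c, 4:c, 7:c, 9:a, 10:b
edges: (4,7,d); (9,10,s)


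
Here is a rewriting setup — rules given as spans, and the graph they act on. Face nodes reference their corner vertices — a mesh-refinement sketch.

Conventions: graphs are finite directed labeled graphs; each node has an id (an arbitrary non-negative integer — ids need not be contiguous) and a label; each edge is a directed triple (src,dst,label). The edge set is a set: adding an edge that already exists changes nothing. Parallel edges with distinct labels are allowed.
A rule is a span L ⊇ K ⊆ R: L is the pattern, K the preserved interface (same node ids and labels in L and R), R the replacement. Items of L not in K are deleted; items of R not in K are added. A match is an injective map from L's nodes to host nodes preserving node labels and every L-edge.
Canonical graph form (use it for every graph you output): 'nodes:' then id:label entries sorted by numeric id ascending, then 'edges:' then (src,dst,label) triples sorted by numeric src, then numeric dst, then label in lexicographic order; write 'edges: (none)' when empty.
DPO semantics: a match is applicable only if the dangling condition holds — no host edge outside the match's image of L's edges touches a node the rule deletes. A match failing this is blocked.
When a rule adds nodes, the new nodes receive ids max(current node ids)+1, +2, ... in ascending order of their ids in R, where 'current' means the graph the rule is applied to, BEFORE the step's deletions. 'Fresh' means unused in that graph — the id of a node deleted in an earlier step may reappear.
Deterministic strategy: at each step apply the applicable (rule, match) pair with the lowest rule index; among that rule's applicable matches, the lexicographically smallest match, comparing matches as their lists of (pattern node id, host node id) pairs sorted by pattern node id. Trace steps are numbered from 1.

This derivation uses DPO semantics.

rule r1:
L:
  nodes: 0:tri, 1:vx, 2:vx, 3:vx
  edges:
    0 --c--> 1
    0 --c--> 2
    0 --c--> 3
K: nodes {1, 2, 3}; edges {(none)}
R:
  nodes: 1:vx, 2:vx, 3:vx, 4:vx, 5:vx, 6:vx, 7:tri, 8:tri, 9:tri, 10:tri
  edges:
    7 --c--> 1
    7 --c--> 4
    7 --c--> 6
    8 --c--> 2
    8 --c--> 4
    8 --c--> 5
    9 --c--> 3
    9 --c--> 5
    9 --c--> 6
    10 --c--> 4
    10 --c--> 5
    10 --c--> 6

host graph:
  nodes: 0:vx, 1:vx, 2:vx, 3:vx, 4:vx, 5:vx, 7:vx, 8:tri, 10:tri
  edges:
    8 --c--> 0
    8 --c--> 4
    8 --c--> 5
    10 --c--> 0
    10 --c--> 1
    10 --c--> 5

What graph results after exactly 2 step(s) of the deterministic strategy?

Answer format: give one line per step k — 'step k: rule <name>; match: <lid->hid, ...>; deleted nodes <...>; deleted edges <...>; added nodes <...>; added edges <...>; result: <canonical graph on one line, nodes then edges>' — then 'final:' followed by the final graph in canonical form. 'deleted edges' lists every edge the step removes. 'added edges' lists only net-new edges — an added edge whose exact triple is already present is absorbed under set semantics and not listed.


step 1: rule r1; match: 0->8, 1->0, 2->4, 3->5; deleted nodes 8; deleted edges (8,0,c); (8,4,c); (8,5,c); added nodes 11, 12, 13, 14, 15, 16, 17; added edges (14,0,c); (14,11,c); (14,13,c); (15,4,c); (15,11,c); (15,12,c); (16,5,c); (16,12,c); (16,13,c); (17,11,c); (17,12,c); (17,13,c); result: nodes: 0:vx, 1:vx, 2:vx, 3:vx, 4:vx, 5:vx, 7:vx, 10:tri, 11:vx, 12:vx, 13:vx, 14:tri, 15:tri, 16:tri, 17:tri edges: (10,0,c); (10,1,c); (10,5,c); (14,0,c); (14,11,c); (14,13,c); (15,4,c); (15,11,c); (15,12,c); (16,5,c); (16,12,c); (16,13,c); (17,11,c); (17,12,c); (17,13,c)
step 2: rule r1; match: 0->10, 1->0, 2->1, 3->5; deleted nodes 10; deleted edges (10,0,c); (10,1,c); (10,5,c); added nodes 18, 19, 20, 21, 22, 23, 24; added edges (21,0,c); (21,18,c); (21,20,c); (22,1,c); (22,18,c); (22,19,c); (23,5,c); (23,19,c); (23,20,c); (24,18,c); (24,19,c); (24,20,c); result: nodes: 0:vx, 1:vx, 2:vx, 3:vx, 4:vx, 5:vx, 7:vx, 11:vx, 12:vx, 13:vx, 14:tri, 15:tri, 16:tri, 17:tri, 18:vx, 19:vx, 20:vx, 21:tri, 22:tri, 23:tri, 24:tri edges: (14,0,c); (14,11,c); (14,13,c); (15,4,c); (15,11,c); (15,12,c); (16,5,c); (16,12,c); (16,13,c); (17,11,c); (17,12,c); (17,13,c); (21,0,c); (21,18,c); (21,20,c); (22,1,c); (22,18,c); (22,19,c); (23,5,c); (23,19,c); (23,20,c); (24,18,c); (24,19,c); (24,20,c)
final:
nodes: 0:vx, 1:vx, 2:vx, 3:vx, 4:vx, 5:vx, 7:vx, 11:vx, 12:vx, 13:vx, 14:tri, 15:tri, 16:tri, 17:tri, 18:vx, 19:vx, 20:vx, 21:tri, 22:tri, 23:tri, 24:tri
edges: (14,0,c); (14,11,c); (14,13,c); (15,4,c); (15,11,c); (15,12,c); (16,5,c); (16,12,c); (16,13,c); (17,11,c); (17,12,c); (17,13,c); (21,0,c); (21,18,c); (21,20,c); (22,1,c); (22,18,c); (22,19,c); (23,5,c); (23,19,c); (23,20,c); (24,18,c); (24,19,c); (24,20,c)
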